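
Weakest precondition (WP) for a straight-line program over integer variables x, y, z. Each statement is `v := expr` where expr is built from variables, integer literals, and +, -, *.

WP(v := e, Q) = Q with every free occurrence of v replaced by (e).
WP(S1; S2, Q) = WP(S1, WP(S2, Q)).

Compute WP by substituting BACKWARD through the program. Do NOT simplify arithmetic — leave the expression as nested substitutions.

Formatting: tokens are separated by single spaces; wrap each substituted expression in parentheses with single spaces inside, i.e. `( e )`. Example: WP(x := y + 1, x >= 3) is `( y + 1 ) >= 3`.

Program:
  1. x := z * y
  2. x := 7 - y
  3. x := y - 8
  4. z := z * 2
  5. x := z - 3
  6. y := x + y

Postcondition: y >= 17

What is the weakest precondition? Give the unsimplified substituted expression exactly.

Answer: ( ( ( z * 2 ) - 3 ) + y ) >= 17

Derivation:
post: y >= 17
stmt 6: y := x + y  -- replace 1 occurrence(s) of y with (x + y)
  => ( x + y ) >= 17
stmt 5: x := z - 3  -- replace 1 occurrence(s) of x with (z - 3)
  => ( ( z - 3 ) + y ) >= 17
stmt 4: z := z * 2  -- replace 1 occurrence(s) of z with (z * 2)
  => ( ( ( z * 2 ) - 3 ) + y ) >= 17
stmt 3: x := y - 8  -- replace 0 occurrence(s) of x with (y - 8)
  => ( ( ( z * 2 ) - 3 ) + y ) >= 17
stmt 2: x := 7 - y  -- replace 0 occurrence(s) of x with (7 - y)
  => ( ( ( z * 2 ) - 3 ) + y ) >= 17
stmt 1: x := z * y  -- replace 0 occurrence(s) of x with (z * y)
  => ( ( ( z * 2 ) - 3 ) + y ) >= 17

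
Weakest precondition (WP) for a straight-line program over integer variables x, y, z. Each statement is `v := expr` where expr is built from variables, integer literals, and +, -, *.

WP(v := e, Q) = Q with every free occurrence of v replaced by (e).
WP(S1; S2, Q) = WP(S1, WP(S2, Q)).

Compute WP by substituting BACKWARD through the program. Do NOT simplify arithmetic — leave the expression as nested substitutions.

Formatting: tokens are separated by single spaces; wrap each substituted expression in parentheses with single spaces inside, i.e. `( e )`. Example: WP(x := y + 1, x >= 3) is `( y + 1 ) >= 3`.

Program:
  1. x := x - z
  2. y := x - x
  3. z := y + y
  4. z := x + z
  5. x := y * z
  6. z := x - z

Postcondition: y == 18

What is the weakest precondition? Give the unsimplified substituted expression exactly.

post: y == 18
stmt 6: z := x - z  -- replace 0 occurrence(s) of z with (x - z)
  => y == 18
stmt 5: x := y * z  -- replace 0 occurrence(s) of x with (y * z)
  => y == 18
stmt 4: z := x + z  -- replace 0 occurrence(s) of z with (x + z)
  => y == 18
stmt 3: z := y + y  -- replace 0 occurrence(s) of z with (y + y)
  => y == 18
stmt 2: y := x - x  -- replace 1 occurrence(s) of y with (x - x)
  => ( x - x ) == 18
stmt 1: x := x - z  -- replace 2 occurrence(s) of x with (x - z)
  => ( ( x - z ) - ( x - z ) ) == 18

Answer: ( ( x - z ) - ( x - z ) ) == 18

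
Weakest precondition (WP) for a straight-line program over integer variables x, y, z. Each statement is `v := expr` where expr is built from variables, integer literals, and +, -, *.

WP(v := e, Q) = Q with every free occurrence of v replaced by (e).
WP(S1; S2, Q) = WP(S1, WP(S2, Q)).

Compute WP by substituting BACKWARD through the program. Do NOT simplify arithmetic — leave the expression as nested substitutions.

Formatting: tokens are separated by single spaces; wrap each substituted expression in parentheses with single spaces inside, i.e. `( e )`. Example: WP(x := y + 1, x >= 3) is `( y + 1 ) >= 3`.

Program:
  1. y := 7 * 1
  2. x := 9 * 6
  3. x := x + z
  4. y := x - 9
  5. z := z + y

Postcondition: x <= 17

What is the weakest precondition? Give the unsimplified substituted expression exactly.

Answer: ( ( 9 * 6 ) + z ) <= 17

Derivation:
post: x <= 17
stmt 5: z := z + y  -- replace 0 occurrence(s) of z with (z + y)
  => x <= 17
stmt 4: y := x - 9  -- replace 0 occurrence(s) of y with (x - 9)
  => x <= 17
stmt 3: x := x + z  -- replace 1 occurrence(s) of x with (x + z)
  => ( x + z ) <= 17
stmt 2: x := 9 * 6  -- replace 1 occurrence(s) of x with (9 * 6)
  => ( ( 9 * 6 ) + z ) <= 17
stmt 1: y := 7 * 1  -- replace 0 occurrence(s) of y with (7 * 1)
  => ( ( 9 * 6 ) + z ) <= 17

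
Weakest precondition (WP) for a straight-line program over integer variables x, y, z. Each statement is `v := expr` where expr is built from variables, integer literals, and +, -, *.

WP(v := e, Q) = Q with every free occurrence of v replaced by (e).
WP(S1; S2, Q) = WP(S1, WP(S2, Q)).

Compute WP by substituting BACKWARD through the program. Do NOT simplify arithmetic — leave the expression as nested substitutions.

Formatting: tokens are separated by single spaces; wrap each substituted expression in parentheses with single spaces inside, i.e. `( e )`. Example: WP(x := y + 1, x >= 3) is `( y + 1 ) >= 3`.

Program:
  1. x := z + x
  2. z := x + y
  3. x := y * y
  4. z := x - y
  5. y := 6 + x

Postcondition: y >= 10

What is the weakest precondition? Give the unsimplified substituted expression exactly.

Answer: ( 6 + ( y * y ) ) >= 10

Derivation:
post: y >= 10
stmt 5: y := 6 + x  -- replace 1 occurrence(s) of y with (6 + x)
  => ( 6 + x ) >= 10
stmt 4: z := x - y  -- replace 0 occurrence(s) of z with (x - y)
  => ( 6 + x ) >= 10
stmt 3: x := y * y  -- replace 1 occurrence(s) of x with (y * y)
  => ( 6 + ( y * y ) ) >= 10
stmt 2: z := x + y  -- replace 0 occurrence(s) of z with (x + y)
  => ( 6 + ( y * y ) ) >= 10
stmt 1: x := z + x  -- replace 0 occurrence(s) of x with (z + x)
  => ( 6 + ( y * y ) ) >= 10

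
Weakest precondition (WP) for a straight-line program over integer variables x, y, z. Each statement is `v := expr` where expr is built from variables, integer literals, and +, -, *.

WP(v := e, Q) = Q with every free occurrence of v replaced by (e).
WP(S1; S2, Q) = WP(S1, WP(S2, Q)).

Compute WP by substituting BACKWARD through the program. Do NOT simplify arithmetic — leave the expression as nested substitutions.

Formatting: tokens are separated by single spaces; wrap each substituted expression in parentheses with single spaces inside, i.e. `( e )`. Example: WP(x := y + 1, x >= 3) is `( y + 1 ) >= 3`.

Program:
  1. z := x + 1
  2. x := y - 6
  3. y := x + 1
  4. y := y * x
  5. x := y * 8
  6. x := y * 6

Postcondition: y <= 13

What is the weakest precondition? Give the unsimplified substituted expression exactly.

post: y <= 13
stmt 6: x := y * 6  -- replace 0 occurrence(s) of x with (y * 6)
  => y <= 13
stmt 5: x := y * 8  -- replace 0 occurrence(s) of x with (y * 8)
  => y <= 13
stmt 4: y := y * x  -- replace 1 occurrence(s) of y with (y * x)
  => ( y * x ) <= 13
stmt 3: y := x + 1  -- replace 1 occurrence(s) of y with (x + 1)
  => ( ( x + 1 ) * x ) <= 13
stmt 2: x := y - 6  -- replace 2 occurrence(s) of x with (y - 6)
  => ( ( ( y - 6 ) + 1 ) * ( y - 6 ) ) <= 13
stmt 1: z := x + 1  -- replace 0 occurrence(s) of z with (x + 1)
  => ( ( ( y - 6 ) + 1 ) * ( y - 6 ) ) <= 13

Answer: ( ( ( y - 6 ) + 1 ) * ( y - 6 ) ) <= 13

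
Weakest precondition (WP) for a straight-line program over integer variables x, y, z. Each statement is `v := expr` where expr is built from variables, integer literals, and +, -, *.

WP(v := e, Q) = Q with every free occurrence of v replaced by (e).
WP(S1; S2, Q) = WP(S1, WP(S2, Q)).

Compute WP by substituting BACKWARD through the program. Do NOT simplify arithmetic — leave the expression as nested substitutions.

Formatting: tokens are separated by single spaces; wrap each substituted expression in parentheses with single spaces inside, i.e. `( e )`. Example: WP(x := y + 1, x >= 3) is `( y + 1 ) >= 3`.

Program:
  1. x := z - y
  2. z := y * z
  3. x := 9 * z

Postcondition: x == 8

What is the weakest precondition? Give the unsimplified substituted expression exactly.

Answer: ( 9 * ( y * z ) ) == 8

Derivation:
post: x == 8
stmt 3: x := 9 * z  -- replace 1 occurrence(s) of x with (9 * z)
  => ( 9 * z ) == 8
stmt 2: z := y * z  -- replace 1 occurrence(s) of z with (y * z)
  => ( 9 * ( y * z ) ) == 8
stmt 1: x := z - y  -- replace 0 occurrence(s) of x with (z - y)
  => ( 9 * ( y * z ) ) == 8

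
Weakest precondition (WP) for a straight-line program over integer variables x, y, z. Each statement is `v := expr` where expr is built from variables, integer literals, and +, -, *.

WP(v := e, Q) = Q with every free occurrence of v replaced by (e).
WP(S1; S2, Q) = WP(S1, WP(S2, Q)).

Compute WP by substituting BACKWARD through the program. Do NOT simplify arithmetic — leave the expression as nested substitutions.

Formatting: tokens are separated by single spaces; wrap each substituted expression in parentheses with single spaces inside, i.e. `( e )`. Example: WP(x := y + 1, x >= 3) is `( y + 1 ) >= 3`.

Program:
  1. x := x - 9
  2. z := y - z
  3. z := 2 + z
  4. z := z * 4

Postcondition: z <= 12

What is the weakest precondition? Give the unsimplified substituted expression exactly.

Answer: ( ( 2 + ( y - z ) ) * 4 ) <= 12

Derivation:
post: z <= 12
stmt 4: z := z * 4  -- replace 1 occurrence(s) of z with (z * 4)
  => ( z * 4 ) <= 12
stmt 3: z := 2 + z  -- replace 1 occurrence(s) of z with (2 + z)
  => ( ( 2 + z ) * 4 ) <= 12
stmt 2: z := y - z  -- replace 1 occurrence(s) of z with (y - z)
  => ( ( 2 + ( y - z ) ) * 4 ) <= 12
stmt 1: x := x - 9  -- replace 0 occurrence(s) of x with (x - 9)
  => ( ( 2 + ( y - z ) ) * 4 ) <= 12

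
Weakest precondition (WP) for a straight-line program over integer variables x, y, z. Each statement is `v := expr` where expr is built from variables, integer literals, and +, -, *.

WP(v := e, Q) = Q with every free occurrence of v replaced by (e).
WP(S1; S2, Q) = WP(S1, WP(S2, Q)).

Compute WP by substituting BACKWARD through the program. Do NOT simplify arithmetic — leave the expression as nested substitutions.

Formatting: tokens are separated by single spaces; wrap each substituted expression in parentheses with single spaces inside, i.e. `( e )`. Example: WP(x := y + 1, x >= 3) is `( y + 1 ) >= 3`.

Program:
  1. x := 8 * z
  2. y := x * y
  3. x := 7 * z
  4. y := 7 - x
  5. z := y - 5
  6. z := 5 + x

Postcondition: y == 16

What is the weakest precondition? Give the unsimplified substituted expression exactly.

post: y == 16
stmt 6: z := 5 + x  -- replace 0 occurrence(s) of z with (5 + x)
  => y == 16
stmt 5: z := y - 5  -- replace 0 occurrence(s) of z with (y - 5)
  => y == 16
stmt 4: y := 7 - x  -- replace 1 occurrence(s) of y with (7 - x)
  => ( 7 - x ) == 16
stmt 3: x := 7 * z  -- replace 1 occurrence(s) of x with (7 * z)
  => ( 7 - ( 7 * z ) ) == 16
stmt 2: y := x * y  -- replace 0 occurrence(s) of y with (x * y)
  => ( 7 - ( 7 * z ) ) == 16
stmt 1: x := 8 * z  -- replace 0 occurrence(s) of x with (8 * z)
  => ( 7 - ( 7 * z ) ) == 16

Answer: ( 7 - ( 7 * z ) ) == 16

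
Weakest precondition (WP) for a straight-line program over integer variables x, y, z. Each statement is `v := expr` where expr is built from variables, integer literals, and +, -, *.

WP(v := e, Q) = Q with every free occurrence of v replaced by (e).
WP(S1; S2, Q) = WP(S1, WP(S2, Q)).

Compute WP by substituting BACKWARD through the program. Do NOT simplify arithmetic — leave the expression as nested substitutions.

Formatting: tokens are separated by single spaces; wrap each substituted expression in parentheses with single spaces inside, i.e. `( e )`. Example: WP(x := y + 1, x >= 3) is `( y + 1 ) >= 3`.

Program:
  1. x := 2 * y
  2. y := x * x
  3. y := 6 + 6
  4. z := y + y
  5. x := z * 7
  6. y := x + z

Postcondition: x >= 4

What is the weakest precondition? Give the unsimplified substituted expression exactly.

post: x >= 4
stmt 6: y := x + z  -- replace 0 occurrence(s) of y with (x + z)
  => x >= 4
stmt 5: x := z * 7  -- replace 1 occurrence(s) of x with (z * 7)
  => ( z * 7 ) >= 4
stmt 4: z := y + y  -- replace 1 occurrence(s) of z with (y + y)
  => ( ( y + y ) * 7 ) >= 4
stmt 3: y := 6 + 6  -- replace 2 occurrence(s) of y with (6 + 6)
  => ( ( ( 6 + 6 ) + ( 6 + 6 ) ) * 7 ) >= 4
stmt 2: y := x * x  -- replace 0 occurrence(s) of y with (x * x)
  => ( ( ( 6 + 6 ) + ( 6 + 6 ) ) * 7 ) >= 4
stmt 1: x := 2 * y  -- replace 0 occurrence(s) of x with (2 * y)
  => ( ( ( 6 + 6 ) + ( 6 + 6 ) ) * 7 ) >= 4

Answer: ( ( ( 6 + 6 ) + ( 6 + 6 ) ) * 7 ) >= 4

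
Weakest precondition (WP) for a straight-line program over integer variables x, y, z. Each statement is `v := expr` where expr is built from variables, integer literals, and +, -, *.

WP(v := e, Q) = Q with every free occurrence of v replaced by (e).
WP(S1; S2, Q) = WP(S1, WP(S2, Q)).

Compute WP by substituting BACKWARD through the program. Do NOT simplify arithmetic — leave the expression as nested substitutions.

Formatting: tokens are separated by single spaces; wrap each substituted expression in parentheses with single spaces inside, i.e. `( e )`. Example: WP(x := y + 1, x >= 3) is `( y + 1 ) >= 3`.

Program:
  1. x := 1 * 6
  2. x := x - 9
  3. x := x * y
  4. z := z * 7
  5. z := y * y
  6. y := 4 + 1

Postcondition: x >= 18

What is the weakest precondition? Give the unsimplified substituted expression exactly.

Answer: ( ( ( 1 * 6 ) - 9 ) * y ) >= 18

Derivation:
post: x >= 18
stmt 6: y := 4 + 1  -- replace 0 occurrence(s) of y with (4 + 1)
  => x >= 18
stmt 5: z := y * y  -- replace 0 occurrence(s) of z with (y * y)
  => x >= 18
stmt 4: z := z * 7  -- replace 0 occurrence(s) of z with (z * 7)
  => x >= 18
stmt 3: x := x * y  -- replace 1 occurrence(s) of x with (x * y)
  => ( x * y ) >= 18
stmt 2: x := x - 9  -- replace 1 occurrence(s) of x with (x - 9)
  => ( ( x - 9 ) * y ) >= 18
stmt 1: x := 1 * 6  -- replace 1 occurrence(s) of x with (1 * 6)
  => ( ( ( 1 * 6 ) - 9 ) * y ) >= 18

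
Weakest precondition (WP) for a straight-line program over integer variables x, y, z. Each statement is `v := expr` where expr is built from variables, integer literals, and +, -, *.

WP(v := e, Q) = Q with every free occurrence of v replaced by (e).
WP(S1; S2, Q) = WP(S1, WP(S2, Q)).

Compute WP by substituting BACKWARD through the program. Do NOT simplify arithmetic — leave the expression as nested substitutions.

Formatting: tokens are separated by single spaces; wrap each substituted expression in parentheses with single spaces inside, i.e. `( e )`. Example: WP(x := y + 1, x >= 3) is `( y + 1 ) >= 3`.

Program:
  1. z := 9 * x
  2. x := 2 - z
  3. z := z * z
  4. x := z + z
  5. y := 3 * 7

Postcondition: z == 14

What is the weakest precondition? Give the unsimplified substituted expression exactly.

post: z == 14
stmt 5: y := 3 * 7  -- replace 0 occurrence(s) of y with (3 * 7)
  => z == 14
stmt 4: x := z + z  -- replace 0 occurrence(s) of x with (z + z)
  => z == 14
stmt 3: z := z * z  -- replace 1 occurrence(s) of z with (z * z)
  => ( z * z ) == 14
stmt 2: x := 2 - z  -- replace 0 occurrence(s) of x with (2 - z)
  => ( z * z ) == 14
stmt 1: z := 9 * x  -- replace 2 occurrence(s) of z with (9 * x)
  => ( ( 9 * x ) * ( 9 * x ) ) == 14

Answer: ( ( 9 * x ) * ( 9 * x ) ) == 14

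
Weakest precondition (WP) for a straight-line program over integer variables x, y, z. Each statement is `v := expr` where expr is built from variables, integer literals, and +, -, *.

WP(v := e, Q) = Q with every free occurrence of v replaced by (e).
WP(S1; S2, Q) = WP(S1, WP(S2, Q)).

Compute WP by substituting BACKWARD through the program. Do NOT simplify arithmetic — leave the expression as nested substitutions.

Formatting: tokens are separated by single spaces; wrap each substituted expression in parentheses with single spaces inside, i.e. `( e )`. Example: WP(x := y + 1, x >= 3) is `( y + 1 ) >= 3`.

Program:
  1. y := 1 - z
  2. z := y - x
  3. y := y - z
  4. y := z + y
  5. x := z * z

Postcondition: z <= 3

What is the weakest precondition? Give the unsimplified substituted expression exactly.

Answer: ( ( 1 - z ) - x ) <= 3

Derivation:
post: z <= 3
stmt 5: x := z * z  -- replace 0 occurrence(s) of x with (z * z)
  => z <= 3
stmt 4: y := z + y  -- replace 0 occurrence(s) of y with (z + y)
  => z <= 3
stmt 3: y := y - z  -- replace 0 occurrence(s) of y with (y - z)
  => z <= 3
stmt 2: z := y - x  -- replace 1 occurrence(s) of z with (y - x)
  => ( y - x ) <= 3
stmt 1: y := 1 - z  -- replace 1 occurrence(s) of y with (1 - z)
  => ( ( 1 - z ) - x ) <= 3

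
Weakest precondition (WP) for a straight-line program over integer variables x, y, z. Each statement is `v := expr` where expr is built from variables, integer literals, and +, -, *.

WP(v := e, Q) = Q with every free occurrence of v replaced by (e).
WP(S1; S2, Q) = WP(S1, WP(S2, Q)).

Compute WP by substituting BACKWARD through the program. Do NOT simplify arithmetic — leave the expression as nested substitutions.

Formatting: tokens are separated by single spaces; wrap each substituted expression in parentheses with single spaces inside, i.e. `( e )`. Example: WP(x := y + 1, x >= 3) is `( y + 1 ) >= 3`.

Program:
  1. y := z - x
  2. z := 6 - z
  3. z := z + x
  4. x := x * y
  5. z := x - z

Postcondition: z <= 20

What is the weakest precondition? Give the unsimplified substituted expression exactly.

post: z <= 20
stmt 5: z := x - z  -- replace 1 occurrence(s) of z with (x - z)
  => ( x - z ) <= 20
stmt 4: x := x * y  -- replace 1 occurrence(s) of x with (x * y)
  => ( ( x * y ) - z ) <= 20
stmt 3: z := z + x  -- replace 1 occurrence(s) of z with (z + x)
  => ( ( x * y ) - ( z + x ) ) <= 20
stmt 2: z := 6 - z  -- replace 1 occurrence(s) of z with (6 - z)
  => ( ( x * y ) - ( ( 6 - z ) + x ) ) <= 20
stmt 1: y := z - x  -- replace 1 occurrence(s) of y with (z - x)
  => ( ( x * ( z - x ) ) - ( ( 6 - z ) + x ) ) <= 20

Answer: ( ( x * ( z - x ) ) - ( ( 6 - z ) + x ) ) <= 20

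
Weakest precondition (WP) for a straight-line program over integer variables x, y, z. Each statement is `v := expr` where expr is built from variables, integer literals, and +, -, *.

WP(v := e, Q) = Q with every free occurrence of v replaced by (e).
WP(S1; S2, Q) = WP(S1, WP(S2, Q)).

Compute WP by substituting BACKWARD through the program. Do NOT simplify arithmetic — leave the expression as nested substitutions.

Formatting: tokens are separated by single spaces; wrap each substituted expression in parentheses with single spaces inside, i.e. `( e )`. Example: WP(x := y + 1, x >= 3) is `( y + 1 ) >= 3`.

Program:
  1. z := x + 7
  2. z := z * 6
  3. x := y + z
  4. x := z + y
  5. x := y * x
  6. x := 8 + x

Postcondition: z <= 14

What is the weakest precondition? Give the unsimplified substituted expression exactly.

post: z <= 14
stmt 6: x := 8 + x  -- replace 0 occurrence(s) of x with (8 + x)
  => z <= 14
stmt 5: x := y * x  -- replace 0 occurrence(s) of x with (y * x)
  => z <= 14
stmt 4: x := z + y  -- replace 0 occurrence(s) of x with (z + y)
  => z <= 14
stmt 3: x := y + z  -- replace 0 occurrence(s) of x with (y + z)
  => z <= 14
stmt 2: z := z * 6  -- replace 1 occurrence(s) of z with (z * 6)
  => ( z * 6 ) <= 14
stmt 1: z := x + 7  -- replace 1 occurrence(s) of z with (x + 7)
  => ( ( x + 7 ) * 6 ) <= 14

Answer: ( ( x + 7 ) * 6 ) <= 14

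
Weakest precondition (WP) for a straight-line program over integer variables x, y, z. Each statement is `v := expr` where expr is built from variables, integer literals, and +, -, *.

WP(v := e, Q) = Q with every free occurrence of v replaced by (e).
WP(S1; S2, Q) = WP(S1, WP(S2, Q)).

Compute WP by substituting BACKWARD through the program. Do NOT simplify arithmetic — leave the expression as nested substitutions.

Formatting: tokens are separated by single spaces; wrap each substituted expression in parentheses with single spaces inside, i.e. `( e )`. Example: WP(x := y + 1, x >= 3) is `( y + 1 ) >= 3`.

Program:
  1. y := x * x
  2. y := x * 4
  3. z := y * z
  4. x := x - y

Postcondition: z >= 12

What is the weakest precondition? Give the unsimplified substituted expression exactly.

Answer: ( ( x * 4 ) * z ) >= 12

Derivation:
post: z >= 12
stmt 4: x := x - y  -- replace 0 occurrence(s) of x with (x - y)
  => z >= 12
stmt 3: z := y * z  -- replace 1 occurrence(s) of z with (y * z)
  => ( y * z ) >= 12
stmt 2: y := x * 4  -- replace 1 occurrence(s) of y with (x * 4)
  => ( ( x * 4 ) * z ) >= 12
stmt 1: y := x * x  -- replace 0 occurrence(s) of y with (x * x)
  => ( ( x * 4 ) * z ) >= 12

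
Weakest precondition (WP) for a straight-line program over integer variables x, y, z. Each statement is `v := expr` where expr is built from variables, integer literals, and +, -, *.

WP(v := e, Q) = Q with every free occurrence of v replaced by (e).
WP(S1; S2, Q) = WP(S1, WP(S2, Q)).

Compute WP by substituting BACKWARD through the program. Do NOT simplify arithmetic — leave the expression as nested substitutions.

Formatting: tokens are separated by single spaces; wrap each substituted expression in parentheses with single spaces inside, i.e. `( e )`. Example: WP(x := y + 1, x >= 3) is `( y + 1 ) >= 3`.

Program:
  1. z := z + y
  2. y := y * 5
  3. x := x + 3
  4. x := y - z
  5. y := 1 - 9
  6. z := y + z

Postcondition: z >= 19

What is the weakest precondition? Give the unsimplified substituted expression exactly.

Answer: ( ( 1 - 9 ) + ( z + y ) ) >= 19

Derivation:
post: z >= 19
stmt 6: z := y + z  -- replace 1 occurrence(s) of z with (y + z)
  => ( y + z ) >= 19
stmt 5: y := 1 - 9  -- replace 1 occurrence(s) of y with (1 - 9)
  => ( ( 1 - 9 ) + z ) >= 19
stmt 4: x := y - z  -- replace 0 occurrence(s) of x with (y - z)
  => ( ( 1 - 9 ) + z ) >= 19
stmt 3: x := x + 3  -- replace 0 occurrence(s) of x with (x + 3)
  => ( ( 1 - 9 ) + z ) >= 19
stmt 2: y := y * 5  -- replace 0 occurrence(s) of y with (y * 5)
  => ( ( 1 - 9 ) + z ) >= 19
stmt 1: z := z + y  -- replace 1 occurrence(s) of z with (z + y)
  => ( ( 1 - 9 ) + ( z + y ) ) >= 19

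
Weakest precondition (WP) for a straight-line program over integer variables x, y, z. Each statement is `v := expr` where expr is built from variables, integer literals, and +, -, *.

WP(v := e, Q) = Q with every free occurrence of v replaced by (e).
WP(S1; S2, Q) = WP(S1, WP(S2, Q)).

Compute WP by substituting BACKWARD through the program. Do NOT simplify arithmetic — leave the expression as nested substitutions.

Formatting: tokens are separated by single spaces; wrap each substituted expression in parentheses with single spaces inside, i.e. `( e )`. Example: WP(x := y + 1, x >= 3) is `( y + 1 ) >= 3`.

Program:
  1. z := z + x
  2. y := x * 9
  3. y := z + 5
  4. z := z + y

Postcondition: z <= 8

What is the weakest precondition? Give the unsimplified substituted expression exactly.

post: z <= 8
stmt 4: z := z + y  -- replace 1 occurrence(s) of z with (z + y)
  => ( z + y ) <= 8
stmt 3: y := z + 5  -- replace 1 occurrence(s) of y with (z + 5)
  => ( z + ( z + 5 ) ) <= 8
stmt 2: y := x * 9  -- replace 0 occurrence(s) of y with (x * 9)
  => ( z + ( z + 5 ) ) <= 8
stmt 1: z := z + x  -- replace 2 occurrence(s) of z with (z + x)
  => ( ( z + x ) + ( ( z + x ) + 5 ) ) <= 8

Answer: ( ( z + x ) + ( ( z + x ) + 5 ) ) <= 8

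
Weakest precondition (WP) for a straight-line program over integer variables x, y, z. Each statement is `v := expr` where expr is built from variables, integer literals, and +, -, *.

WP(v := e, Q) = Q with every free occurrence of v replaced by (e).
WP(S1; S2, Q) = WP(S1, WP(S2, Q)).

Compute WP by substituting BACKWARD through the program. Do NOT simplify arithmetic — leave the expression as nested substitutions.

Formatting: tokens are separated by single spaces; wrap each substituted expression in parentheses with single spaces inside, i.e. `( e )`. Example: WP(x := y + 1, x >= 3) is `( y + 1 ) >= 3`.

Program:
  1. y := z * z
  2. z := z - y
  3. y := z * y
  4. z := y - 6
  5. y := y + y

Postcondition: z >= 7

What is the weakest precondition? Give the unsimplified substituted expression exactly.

post: z >= 7
stmt 5: y := y + y  -- replace 0 occurrence(s) of y with (y + y)
  => z >= 7
stmt 4: z := y - 6  -- replace 1 occurrence(s) of z with (y - 6)
  => ( y - 6 ) >= 7
stmt 3: y := z * y  -- replace 1 occurrence(s) of y with (z * y)
  => ( ( z * y ) - 6 ) >= 7
stmt 2: z := z - y  -- replace 1 occurrence(s) of z with (z - y)
  => ( ( ( z - y ) * y ) - 6 ) >= 7
stmt 1: y := z * z  -- replace 2 occurrence(s) of y with (z * z)
  => ( ( ( z - ( z * z ) ) * ( z * z ) ) - 6 ) >= 7

Answer: ( ( ( z - ( z * z ) ) * ( z * z ) ) - 6 ) >= 7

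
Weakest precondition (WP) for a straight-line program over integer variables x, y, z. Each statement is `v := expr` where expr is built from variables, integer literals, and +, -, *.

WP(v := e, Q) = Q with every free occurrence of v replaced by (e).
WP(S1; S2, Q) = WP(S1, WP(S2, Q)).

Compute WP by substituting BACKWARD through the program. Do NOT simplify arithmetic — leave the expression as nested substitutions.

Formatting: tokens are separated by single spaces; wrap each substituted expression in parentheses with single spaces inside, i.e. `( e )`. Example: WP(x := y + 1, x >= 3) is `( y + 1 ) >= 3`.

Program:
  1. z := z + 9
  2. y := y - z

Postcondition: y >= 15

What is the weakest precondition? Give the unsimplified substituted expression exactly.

Answer: ( y - ( z + 9 ) ) >= 15

Derivation:
post: y >= 15
stmt 2: y := y - z  -- replace 1 occurrence(s) of y with (y - z)
  => ( y - z ) >= 15
stmt 1: z := z + 9  -- replace 1 occurrence(s) of z with (z + 9)
  => ( y - ( z + 9 ) ) >= 15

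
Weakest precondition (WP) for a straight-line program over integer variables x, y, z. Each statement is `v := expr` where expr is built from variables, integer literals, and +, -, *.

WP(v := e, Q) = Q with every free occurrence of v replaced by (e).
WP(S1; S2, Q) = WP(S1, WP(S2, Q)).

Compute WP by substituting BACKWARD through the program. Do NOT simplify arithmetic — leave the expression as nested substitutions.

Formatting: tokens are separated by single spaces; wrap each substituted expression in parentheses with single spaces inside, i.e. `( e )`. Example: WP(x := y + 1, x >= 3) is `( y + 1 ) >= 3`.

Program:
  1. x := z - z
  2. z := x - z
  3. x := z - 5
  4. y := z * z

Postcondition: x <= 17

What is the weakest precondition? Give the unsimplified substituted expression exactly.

Answer: ( ( ( z - z ) - z ) - 5 ) <= 17

Derivation:
post: x <= 17
stmt 4: y := z * z  -- replace 0 occurrence(s) of y with (z * z)
  => x <= 17
stmt 3: x := z - 5  -- replace 1 occurrence(s) of x with (z - 5)
  => ( z - 5 ) <= 17
stmt 2: z := x - z  -- replace 1 occurrence(s) of z with (x - z)
  => ( ( x - z ) - 5 ) <= 17
stmt 1: x := z - z  -- replace 1 occurrence(s) of x with (z - z)
  => ( ( ( z - z ) - z ) - 5 ) <= 17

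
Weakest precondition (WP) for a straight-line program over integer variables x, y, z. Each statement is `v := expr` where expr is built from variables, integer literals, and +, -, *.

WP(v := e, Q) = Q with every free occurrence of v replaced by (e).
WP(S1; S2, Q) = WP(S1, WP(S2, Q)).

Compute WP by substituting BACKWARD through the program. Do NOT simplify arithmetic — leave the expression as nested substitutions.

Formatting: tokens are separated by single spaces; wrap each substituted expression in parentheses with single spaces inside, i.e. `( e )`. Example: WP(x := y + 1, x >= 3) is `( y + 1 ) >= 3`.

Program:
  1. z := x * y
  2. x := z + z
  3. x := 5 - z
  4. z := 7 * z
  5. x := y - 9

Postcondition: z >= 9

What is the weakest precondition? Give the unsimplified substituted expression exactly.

post: z >= 9
stmt 5: x := y - 9  -- replace 0 occurrence(s) of x with (y - 9)
  => z >= 9
stmt 4: z := 7 * z  -- replace 1 occurrence(s) of z with (7 * z)
  => ( 7 * z ) >= 9
stmt 3: x := 5 - z  -- replace 0 occurrence(s) of x with (5 - z)
  => ( 7 * z ) >= 9
stmt 2: x := z + z  -- replace 0 occurrence(s) of x with (z + z)
  => ( 7 * z ) >= 9
stmt 1: z := x * y  -- replace 1 occurrence(s) of z with (x * y)
  => ( 7 * ( x * y ) ) >= 9

Answer: ( 7 * ( x * y ) ) >= 9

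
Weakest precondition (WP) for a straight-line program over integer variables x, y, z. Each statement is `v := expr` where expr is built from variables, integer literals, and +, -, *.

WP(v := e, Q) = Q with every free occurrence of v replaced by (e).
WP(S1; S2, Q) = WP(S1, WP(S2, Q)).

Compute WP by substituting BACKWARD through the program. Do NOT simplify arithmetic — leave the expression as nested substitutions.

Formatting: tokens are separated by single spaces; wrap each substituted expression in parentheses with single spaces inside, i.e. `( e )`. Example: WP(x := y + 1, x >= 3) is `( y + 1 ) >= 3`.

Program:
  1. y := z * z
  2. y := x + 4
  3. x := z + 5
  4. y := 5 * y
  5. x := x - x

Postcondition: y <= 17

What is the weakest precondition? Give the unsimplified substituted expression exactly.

post: y <= 17
stmt 5: x := x - x  -- replace 0 occurrence(s) of x with (x - x)
  => y <= 17
stmt 4: y := 5 * y  -- replace 1 occurrence(s) of y with (5 * y)
  => ( 5 * y ) <= 17
stmt 3: x := z + 5  -- replace 0 occurrence(s) of x with (z + 5)
  => ( 5 * y ) <= 17
stmt 2: y := x + 4  -- replace 1 occurrence(s) of y with (x + 4)
  => ( 5 * ( x + 4 ) ) <= 17
stmt 1: y := z * z  -- replace 0 occurrence(s) of y with (z * z)
  => ( 5 * ( x + 4 ) ) <= 17

Answer: ( 5 * ( x + 4 ) ) <= 17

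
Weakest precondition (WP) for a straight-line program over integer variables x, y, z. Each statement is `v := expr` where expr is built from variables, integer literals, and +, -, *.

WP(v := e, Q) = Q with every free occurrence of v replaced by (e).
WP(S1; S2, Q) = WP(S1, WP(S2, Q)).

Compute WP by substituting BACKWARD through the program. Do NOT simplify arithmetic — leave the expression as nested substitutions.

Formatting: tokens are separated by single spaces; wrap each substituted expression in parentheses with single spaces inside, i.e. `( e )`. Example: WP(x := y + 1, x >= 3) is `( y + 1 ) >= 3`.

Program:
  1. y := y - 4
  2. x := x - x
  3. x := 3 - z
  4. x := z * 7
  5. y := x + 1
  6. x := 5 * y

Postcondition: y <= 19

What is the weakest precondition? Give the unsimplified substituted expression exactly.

Answer: ( ( z * 7 ) + 1 ) <= 19

Derivation:
post: y <= 19
stmt 6: x := 5 * y  -- replace 0 occurrence(s) of x with (5 * y)
  => y <= 19
stmt 5: y := x + 1  -- replace 1 occurrence(s) of y with (x + 1)
  => ( x + 1 ) <= 19
stmt 4: x := z * 7  -- replace 1 occurrence(s) of x with (z * 7)
  => ( ( z * 7 ) + 1 ) <= 19
stmt 3: x := 3 - z  -- replace 0 occurrence(s) of x with (3 - z)
  => ( ( z * 7 ) + 1 ) <= 19
stmt 2: x := x - x  -- replace 0 occurrence(s) of x with (x - x)
  => ( ( z * 7 ) + 1 ) <= 19
stmt 1: y := y - 4  -- replace 0 occurrence(s) of y with (y - 4)
  => ( ( z * 7 ) + 1 ) <= 19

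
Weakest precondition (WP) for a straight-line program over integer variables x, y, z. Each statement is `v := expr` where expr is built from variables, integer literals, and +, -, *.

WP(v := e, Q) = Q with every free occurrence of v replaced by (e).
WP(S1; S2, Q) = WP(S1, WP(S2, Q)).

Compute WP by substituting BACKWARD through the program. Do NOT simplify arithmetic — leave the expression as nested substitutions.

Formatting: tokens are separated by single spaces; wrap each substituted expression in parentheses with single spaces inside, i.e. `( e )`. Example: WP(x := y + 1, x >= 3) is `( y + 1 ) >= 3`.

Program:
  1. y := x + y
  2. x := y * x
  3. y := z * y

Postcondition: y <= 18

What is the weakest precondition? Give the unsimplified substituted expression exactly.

post: y <= 18
stmt 3: y := z * y  -- replace 1 occurrence(s) of y with (z * y)
  => ( z * y ) <= 18
stmt 2: x := y * x  -- replace 0 occurrence(s) of x with (y * x)
  => ( z * y ) <= 18
stmt 1: y := x + y  -- replace 1 occurrence(s) of y with (x + y)
  => ( z * ( x + y ) ) <= 18

Answer: ( z * ( x + y ) ) <= 18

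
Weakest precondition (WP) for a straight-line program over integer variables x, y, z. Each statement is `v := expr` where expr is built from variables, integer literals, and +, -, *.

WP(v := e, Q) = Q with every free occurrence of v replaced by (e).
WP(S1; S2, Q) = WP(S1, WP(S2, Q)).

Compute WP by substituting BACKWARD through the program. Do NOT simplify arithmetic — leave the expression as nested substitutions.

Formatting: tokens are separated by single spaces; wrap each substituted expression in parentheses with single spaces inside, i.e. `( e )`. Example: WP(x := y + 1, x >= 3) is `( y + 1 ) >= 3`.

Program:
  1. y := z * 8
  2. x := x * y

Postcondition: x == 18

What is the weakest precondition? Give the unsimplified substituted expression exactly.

post: x == 18
stmt 2: x := x * y  -- replace 1 occurrence(s) of x with (x * y)
  => ( x * y ) == 18
stmt 1: y := z * 8  -- replace 1 occurrence(s) of y with (z * 8)
  => ( x * ( z * 8 ) ) == 18

Answer: ( x * ( z * 8 ) ) == 18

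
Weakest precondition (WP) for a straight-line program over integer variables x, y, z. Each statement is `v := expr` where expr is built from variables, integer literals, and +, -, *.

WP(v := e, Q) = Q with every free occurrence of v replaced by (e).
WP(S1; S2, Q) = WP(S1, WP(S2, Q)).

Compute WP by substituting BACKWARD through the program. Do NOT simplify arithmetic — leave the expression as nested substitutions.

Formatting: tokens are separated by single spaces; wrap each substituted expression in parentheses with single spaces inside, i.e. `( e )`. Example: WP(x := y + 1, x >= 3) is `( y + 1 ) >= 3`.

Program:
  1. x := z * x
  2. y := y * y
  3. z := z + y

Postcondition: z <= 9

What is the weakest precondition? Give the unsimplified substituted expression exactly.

post: z <= 9
stmt 3: z := z + y  -- replace 1 occurrence(s) of z with (z + y)
  => ( z + y ) <= 9
stmt 2: y := y * y  -- replace 1 occurrence(s) of y with (y * y)
  => ( z + ( y * y ) ) <= 9
stmt 1: x := z * x  -- replace 0 occurrence(s) of x with (z * x)
  => ( z + ( y * y ) ) <= 9

Answer: ( z + ( y * y ) ) <= 9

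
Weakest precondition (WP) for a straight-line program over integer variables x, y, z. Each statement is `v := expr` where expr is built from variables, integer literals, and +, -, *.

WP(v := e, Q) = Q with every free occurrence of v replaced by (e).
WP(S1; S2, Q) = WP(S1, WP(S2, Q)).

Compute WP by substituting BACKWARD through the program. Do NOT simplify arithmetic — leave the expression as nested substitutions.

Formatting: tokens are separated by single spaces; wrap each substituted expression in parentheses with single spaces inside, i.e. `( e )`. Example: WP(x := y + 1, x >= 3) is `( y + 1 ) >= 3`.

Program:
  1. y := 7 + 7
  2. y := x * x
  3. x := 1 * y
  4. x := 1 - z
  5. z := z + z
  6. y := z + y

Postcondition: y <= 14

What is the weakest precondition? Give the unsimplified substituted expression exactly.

post: y <= 14
stmt 6: y := z + y  -- replace 1 occurrence(s) of y with (z + y)
  => ( z + y ) <= 14
stmt 5: z := z + z  -- replace 1 occurrence(s) of z with (z + z)
  => ( ( z + z ) + y ) <= 14
stmt 4: x := 1 - z  -- replace 0 occurrence(s) of x with (1 - z)
  => ( ( z + z ) + y ) <= 14
stmt 3: x := 1 * y  -- replace 0 occurrence(s) of x with (1 * y)
  => ( ( z + z ) + y ) <= 14
stmt 2: y := x * x  -- replace 1 occurrence(s) of y with (x * x)
  => ( ( z + z ) + ( x * x ) ) <= 14
stmt 1: y := 7 + 7  -- replace 0 occurrence(s) of y with (7 + 7)
  => ( ( z + z ) + ( x * x ) ) <= 14

Answer: ( ( z + z ) + ( x * x ) ) <= 14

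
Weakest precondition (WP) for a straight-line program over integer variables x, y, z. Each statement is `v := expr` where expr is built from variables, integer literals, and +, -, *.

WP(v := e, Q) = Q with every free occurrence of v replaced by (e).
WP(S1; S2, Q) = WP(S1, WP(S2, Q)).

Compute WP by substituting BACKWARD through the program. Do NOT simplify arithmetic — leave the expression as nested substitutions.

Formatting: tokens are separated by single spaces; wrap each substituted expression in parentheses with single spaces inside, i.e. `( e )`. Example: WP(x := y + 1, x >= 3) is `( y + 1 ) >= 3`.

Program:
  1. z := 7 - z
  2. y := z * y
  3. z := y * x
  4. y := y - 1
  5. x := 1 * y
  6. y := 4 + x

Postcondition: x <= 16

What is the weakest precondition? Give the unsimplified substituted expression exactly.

post: x <= 16
stmt 6: y := 4 + x  -- replace 0 occurrence(s) of y with (4 + x)
  => x <= 16
stmt 5: x := 1 * y  -- replace 1 occurrence(s) of x with (1 * y)
  => ( 1 * y ) <= 16
stmt 4: y := y - 1  -- replace 1 occurrence(s) of y with (y - 1)
  => ( 1 * ( y - 1 ) ) <= 16
stmt 3: z := y * x  -- replace 0 occurrence(s) of z with (y * x)
  => ( 1 * ( y - 1 ) ) <= 16
stmt 2: y := z * y  -- replace 1 occurrence(s) of y with (z * y)
  => ( 1 * ( ( z * y ) - 1 ) ) <= 16
stmt 1: z := 7 - z  -- replace 1 occurrence(s) of z with (7 - z)
  => ( 1 * ( ( ( 7 - z ) * y ) - 1 ) ) <= 16

Answer: ( 1 * ( ( ( 7 - z ) * y ) - 1 ) ) <= 16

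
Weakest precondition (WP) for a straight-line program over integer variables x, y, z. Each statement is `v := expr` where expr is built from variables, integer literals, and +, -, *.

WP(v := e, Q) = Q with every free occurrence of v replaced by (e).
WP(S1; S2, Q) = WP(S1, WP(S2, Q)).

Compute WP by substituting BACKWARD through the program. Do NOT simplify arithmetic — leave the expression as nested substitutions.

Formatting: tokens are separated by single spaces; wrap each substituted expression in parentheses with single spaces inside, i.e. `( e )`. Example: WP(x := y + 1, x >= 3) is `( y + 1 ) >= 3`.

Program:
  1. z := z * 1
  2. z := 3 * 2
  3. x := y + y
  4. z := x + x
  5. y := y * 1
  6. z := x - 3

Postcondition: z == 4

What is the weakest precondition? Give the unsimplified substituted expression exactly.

post: z == 4
stmt 6: z := x - 3  -- replace 1 occurrence(s) of z with (x - 3)
  => ( x - 3 ) == 4
stmt 5: y := y * 1  -- replace 0 occurrence(s) of y with (y * 1)
  => ( x - 3 ) == 4
stmt 4: z := x + x  -- replace 0 occurrence(s) of z with (x + x)
  => ( x - 3 ) == 4
stmt 3: x := y + y  -- replace 1 occurrence(s) of x with (y + y)
  => ( ( y + y ) - 3 ) == 4
stmt 2: z := 3 * 2  -- replace 0 occurrence(s) of z with (3 * 2)
  => ( ( y + y ) - 3 ) == 4
stmt 1: z := z * 1  -- replace 0 occurrence(s) of z with (z * 1)
  => ( ( y + y ) - 3 ) == 4

Answer: ( ( y + y ) - 3 ) == 4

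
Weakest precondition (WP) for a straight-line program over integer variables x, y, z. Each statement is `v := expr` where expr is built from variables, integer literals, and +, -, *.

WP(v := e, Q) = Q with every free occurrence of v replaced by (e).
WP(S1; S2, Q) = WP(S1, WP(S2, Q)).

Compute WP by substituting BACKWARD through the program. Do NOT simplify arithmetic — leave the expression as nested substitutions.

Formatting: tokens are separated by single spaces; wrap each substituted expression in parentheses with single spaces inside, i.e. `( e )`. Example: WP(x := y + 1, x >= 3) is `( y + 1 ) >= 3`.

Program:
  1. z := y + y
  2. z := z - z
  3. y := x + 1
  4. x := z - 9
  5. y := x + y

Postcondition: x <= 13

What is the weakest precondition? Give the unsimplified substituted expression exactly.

post: x <= 13
stmt 5: y := x + y  -- replace 0 occurrence(s) of y with (x + y)
  => x <= 13
stmt 4: x := z - 9  -- replace 1 occurrence(s) of x with (z - 9)
  => ( z - 9 ) <= 13
stmt 3: y := x + 1  -- replace 0 occurrence(s) of y with (x + 1)
  => ( z - 9 ) <= 13
stmt 2: z := z - z  -- replace 1 occurrence(s) of z with (z - z)
  => ( ( z - z ) - 9 ) <= 13
stmt 1: z := y + y  -- replace 2 occurrence(s) of z with (y + y)
  => ( ( ( y + y ) - ( y + y ) ) - 9 ) <= 13

Answer: ( ( ( y + y ) - ( y + y ) ) - 9 ) <= 13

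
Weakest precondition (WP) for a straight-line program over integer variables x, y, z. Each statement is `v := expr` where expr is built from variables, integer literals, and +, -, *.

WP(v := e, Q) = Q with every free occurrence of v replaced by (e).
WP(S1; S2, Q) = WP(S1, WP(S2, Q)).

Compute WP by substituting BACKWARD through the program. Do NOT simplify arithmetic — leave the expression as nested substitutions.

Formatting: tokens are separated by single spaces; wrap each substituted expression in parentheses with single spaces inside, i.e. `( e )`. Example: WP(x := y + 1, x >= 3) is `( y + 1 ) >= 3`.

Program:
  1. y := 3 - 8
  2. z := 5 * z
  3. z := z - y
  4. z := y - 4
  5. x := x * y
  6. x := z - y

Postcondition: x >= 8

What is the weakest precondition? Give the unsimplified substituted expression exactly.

Answer: ( ( ( 3 - 8 ) - 4 ) - ( 3 - 8 ) ) >= 8

Derivation:
post: x >= 8
stmt 6: x := z - y  -- replace 1 occurrence(s) of x with (z - y)
  => ( z - y ) >= 8
stmt 5: x := x * y  -- replace 0 occurrence(s) of x with (x * y)
  => ( z - y ) >= 8
stmt 4: z := y - 4  -- replace 1 occurrence(s) of z with (y - 4)
  => ( ( y - 4 ) - y ) >= 8
stmt 3: z := z - y  -- replace 0 occurrence(s) of z with (z - y)
  => ( ( y - 4 ) - y ) >= 8
stmt 2: z := 5 * z  -- replace 0 occurrence(s) of z with (5 * z)
  => ( ( y - 4 ) - y ) >= 8
stmt 1: y := 3 - 8  -- replace 2 occurrence(s) of y with (3 - 8)
  => ( ( ( 3 - 8 ) - 4 ) - ( 3 - 8 ) ) >= 8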